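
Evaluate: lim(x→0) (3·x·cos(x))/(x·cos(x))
This is a 0/0 indeterminate form.

Apply L'Hôpital's rule: differentiate numerator and denominator separately.
  f(x) = 3·x·cos(x)   ⇒   f'(x) = -3·x·sin(x) + 3·cos(x)
  g(x) = x·cos(x)   ⇒   g'(x) = -x·sin(x) + cos(x)
  lim(x→0) f'(x)/g'(x) = lim(x→0) (-3·x·sin(x) + 3·cos(x))/(-x·sin(x) + cos(x))
  = 3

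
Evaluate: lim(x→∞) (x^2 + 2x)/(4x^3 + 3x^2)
This is an ∞/∞ indeterminate form.

Apply L'Hôpital's rule: differentiate numerator and denominator separately.
  f(x) = x^2 + 2·x   ⇒   f'(x) = 2·x + 2
  g(x) = 4·x^3 + 3·x^2   ⇒   g'(x) = 12·x^2 + 6·x
  lim(x→∞) f'(x)/g'(x) = lim(x→∞) (2·x + 2)/(12·x^2 + 6·x)
  = 0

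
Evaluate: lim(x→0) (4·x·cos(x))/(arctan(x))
This is a 0/0 indeterminate form.

Apply L'Hôpital's rule: differentiate numerator and denominator separately.
  f(x) = 4·x·cos(x)   ⇒   f'(x) = -4·x·sin(x) + 4·cos(x)
  g(x) = atan(x)   ⇒   g'(x) = 1/(x^2 + 1)
  lim(x→0) f'(x)/g'(x) = lim(x→0) (-4·x·sin(x) + 4·cos(x))/(1/(x^2 + 1))
  = 4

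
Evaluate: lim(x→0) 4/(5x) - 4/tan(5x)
This is an ∞-∞ indeterminate form.

Combine fractions or rationalize to convert ∞-∞ to 0/0 form:
  lim(x→0) 4/(5x) - 4/tan(5x) = 0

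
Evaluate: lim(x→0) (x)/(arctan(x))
This is a 0/0 indeterminate form.

Apply L'Hôpital's rule: differentiate numerator and denominator separately.
  f(x) = x   ⇒   f'(x) = 1
  g(x) = atan(x)   ⇒   g'(x) = 1/(x^2 + 1)
  lim(x→0) f'(x)/g'(x) = lim(x→0) (1)/(1/(x^2 + 1))
  = 1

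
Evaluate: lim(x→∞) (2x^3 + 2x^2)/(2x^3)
This is an ∞/∞ indeterminate form.

Apply L'Hôpital's rule: differentiate numerator and denominator separately.
  f(x) = 2·x^3 + 2·x^2   ⇒   f'(x) = 6·x^2 + 4·x
  g(x) = 2·x^3   ⇒   g'(x) = 6·x^2
  lim(x→∞) f'(x)/g'(x) = lim(x→∞) (6·x^2 + 4·x)/(6·x^2)
  = 1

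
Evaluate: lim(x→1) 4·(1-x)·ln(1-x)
This is a 0·∞ indeterminate form.

Rewrite 0·∞ as a quotient (0/0 or ∞/∞ form), then apply L'Hôpital's rule:
  lim(x→1) 4·(1-x)·ln(1-x) = 0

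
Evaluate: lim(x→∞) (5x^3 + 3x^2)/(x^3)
This is an ∞/∞ indeterminate form.

Apply L'Hôpital's rule: differentiate numerator and denominator separately.
  f(x) = 5·x^3 + 3·x^2   ⇒   f'(x) = 15·x^2 + 6·x
  g(x) = x^3   ⇒   g'(x) = 3·x^2
  lim(x→∞) f'(x)/g'(x) = lim(x→∞) (15·x^2 + 6·x)/(3·x^2)
  = 5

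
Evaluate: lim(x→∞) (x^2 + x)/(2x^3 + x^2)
This is an ∞/∞ indeterminate form.

Apply L'Hôpital's rule: differentiate numerator and denominator separately.
  f(x) = x^2 + x   ⇒   f'(x) = 2·x + 1
  g(x) = 2·x^3 + x^2   ⇒   g'(x) = 6·x^2 + 2·x
  lim(x→∞) f'(x)/g'(x) = lim(x→∞) (2·x + 1)/(6·x^2 + 2·x)
  = 0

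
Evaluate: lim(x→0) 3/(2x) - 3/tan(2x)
This is an ∞-∞ indeterminate form.

Combine fractions or rationalize to convert ∞-∞ to 0/0 form:
  lim(x→0) 3/(2x) - 3/tan(2x) = 0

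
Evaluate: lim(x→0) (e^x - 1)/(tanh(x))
This is a 0/0 indeterminate form.

Apply L'Hôpital's rule: differentiate numerator and denominator separately.
  f(x) = e^(x) - 1   ⇒   f'(x) = e^(x)
  g(x) = tanh(x)   ⇒   g'(x) = 1 - tanh(x)^2
  lim(x→0) f'(x)/g'(x) = lim(x→0) (e^(x))/(1 - tanh(x)^2)
  = 1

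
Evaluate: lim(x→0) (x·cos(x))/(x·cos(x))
This is a 0/0 indeterminate form.

Apply L'Hôpital's rule: differentiate numerator and denominator separately.
  f(x) = x·cos(x)   ⇒   f'(x) = -x·sin(x) + cos(x)
  g(x) = x·cos(x)   ⇒   g'(x) = -x·sin(x) + cos(x)
  lim(x→0) f'(x)/g'(x) = lim(x→0) (-x·sin(x) + cos(x))/(-x·sin(x) + cos(x))
  = 1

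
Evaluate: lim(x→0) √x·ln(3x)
This is a 0·∞ indeterminate form.

Rewrite 0·∞ as a quotient (0/0 or ∞/∞ form), then apply L'Hôpital's rule:
  lim(x→0) √x·ln(3x) = 0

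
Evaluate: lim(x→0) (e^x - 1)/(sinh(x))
This is a 0/0 indeterminate form.

Apply L'Hôpital's rule: differentiate numerator and denominator separately.
  f(x) = e^(x) - 1   ⇒   f'(x) = e^(x)
  g(x) = sinh(x)   ⇒   g'(x) = cosh(x)
  lim(x→0) f'(x)/g'(x) = lim(x→0) (e^(x))/(cosh(x))
  = 1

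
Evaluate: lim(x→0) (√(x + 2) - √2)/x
This is a standard limit.

Factor or rationalize the expression:
  lim(x→0) (√(x + 2) - √2)/x = sqrt(2)/4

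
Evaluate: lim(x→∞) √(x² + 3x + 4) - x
This is an ∞-∞ indeterminate form.

Combine fractions or rationalize to convert ∞-∞ to 0/0 form:
  lim(x→∞) √(x² + 3x + 4) - x = 3/2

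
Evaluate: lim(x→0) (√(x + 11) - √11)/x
This is a standard limit.

Factor or rationalize the expression:
  lim(x→0) (√(x + 11) - √11)/x = sqrt(11)/22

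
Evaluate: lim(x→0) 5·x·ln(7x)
This is a 0·∞ indeterminate form.

Rewrite 0·∞ as a quotient (0/0 or ∞/∞ form), then apply L'Hôpital's rule:
  lim(x→0) 5·x·ln(7x) = 0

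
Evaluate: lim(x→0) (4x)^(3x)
This is an exponential indeterminate form.

For exponential indeterminate forms, take the natural log:
  Let L = lim(x→0) (4x)^(3x)
  Then ln(L) = lim(x→0) [exponent × ln(base)]
  Evaluate using L'Hôpital or standard limits, then exponentiate.
  L = 1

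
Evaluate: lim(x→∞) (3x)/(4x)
This is an ∞/∞ indeterminate form.

Apply L'Hôpital's rule: differentiate numerator and denominator separately.
  f(x) = 3·x   ⇒   f'(x) = 3
  g(x) = 4·x   ⇒   g'(x) = 4
  lim(x→∞) f'(x)/g'(x) = lim(x→∞) (3)/(4)
  = 3/4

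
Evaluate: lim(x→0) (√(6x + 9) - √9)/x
This is a standard limit.

Factor or rationalize the expression:
  lim(x→0) (√(6x + 9) - √9)/x = 1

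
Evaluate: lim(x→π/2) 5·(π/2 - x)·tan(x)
This is a 0·∞ indeterminate form.

Rewrite 0·∞ as a quotient (0/0 or ∞/∞ form), then apply L'Hôpital's rule:
  lim(x→π/2) 5·(π/2 - x)·tan(x) = 5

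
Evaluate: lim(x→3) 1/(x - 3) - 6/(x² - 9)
This is an ∞-∞ indeterminate form.

Combine fractions or rationalize to convert ∞-∞ to 0/0 form:
  lim(x→3) 1/(x - 3) - 6/(x² - 9) = 1/6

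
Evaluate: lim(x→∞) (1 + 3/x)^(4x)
This is an exponential indeterminate form.

For exponential indeterminate forms, take the natural log:
  Let L = lim(x→∞) (1 + 3/x)^(4x)
  Then ln(L) = lim(x→∞) [exponent × ln(base)]
  Evaluate using L'Hôpital or standard limits, then exponentiate.
  L = e^(12)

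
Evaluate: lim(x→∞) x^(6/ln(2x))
This is an exponential indeterminate form.

For exponential indeterminate forms, take the natural log:
  Let L = lim(x→∞) x^(6/ln(2x))
  Then ln(L) = lim(x→∞) [exponent × ln(base)]
  Evaluate using L'Hôpital or standard limits, then exponentiate.
  L = e^(6)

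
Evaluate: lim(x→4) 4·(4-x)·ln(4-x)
This is a 0·∞ indeterminate form.

Rewrite 0·∞ as a quotient (0/0 or ∞/∞ form), then apply L'Hôpital's rule:
  lim(x→4) 4·(4-x)·ln(4-x) = 0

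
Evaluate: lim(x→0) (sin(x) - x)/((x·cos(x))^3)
This is a 0/0 indeterminate form.

Apply L'Hôpital's rule: differentiate numerator and denominator separately.
  f(x) = -x + sin(x)   ⇒   f'(x) = cos(x) - 1
  g(x) = x^3·cos(x)^3   ⇒   g'(x) = -3·x^3·sin(x)·cos(x)^2 + 3·x^2·cos(x)^3
  lim(x→0) f'(x)/g'(x) = lim(x→0) (cos(x) - 1)/(-3·x^3·sin(x)·cos(x)^2 + 3·x^2·cos(x)^3)
  = -1/6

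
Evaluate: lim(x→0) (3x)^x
This is an exponential indeterminate form.

For exponential indeterminate forms, take the natural log:
  Let L = lim(x→0) (3x)^x
  Then ln(L) = lim(x→0) [exponent × ln(base)]
  Evaluate using L'Hôpital or standard limits, then exponentiate.
  L = 1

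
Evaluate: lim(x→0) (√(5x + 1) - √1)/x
This is a standard limit.

Factor or rationalize the expression:
  lim(x→0) (√(5x + 1) - √1)/x = 5/2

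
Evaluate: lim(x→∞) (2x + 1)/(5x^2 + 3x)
This is an ∞/∞ indeterminate form.

Apply L'Hôpital's rule: differentiate numerator and denominator separately.
  f(x) = 2·x + 1   ⇒   f'(x) = 2
  g(x) = 5·x^2 + 3·x   ⇒   g'(x) = 10·x + 3
  lim(x→∞) f'(x)/g'(x) = lim(x→∞) (2)/(10·x + 3)
  = 0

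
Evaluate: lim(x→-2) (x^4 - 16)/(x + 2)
This is a standard limit.

Factor or rationalize the expression:
  lim(x→-2) (x^4 - 16)/(x + 2) = -32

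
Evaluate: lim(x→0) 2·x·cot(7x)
This is a 0·∞ indeterminate form.

Rewrite 0·∞ as a quotient (0/0 or ∞/∞ form), then apply L'Hôpital's rule:
  lim(x→0) 2·x·cot(7x) = 2/7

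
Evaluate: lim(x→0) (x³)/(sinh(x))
This is a 0/0 indeterminate form.

Apply L'Hôpital's rule: differentiate numerator and denominator separately.
  f(x) = x^3   ⇒   f'(x) = 3·x^2
  g(x) = sinh(x)   ⇒   g'(x) = cosh(x)
  lim(x→0) f'(x)/g'(x) = lim(x→0) (3·x^2)/(cosh(x))
  = 0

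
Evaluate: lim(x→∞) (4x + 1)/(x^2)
This is an ∞/∞ indeterminate form.

Apply L'Hôpital's rule: differentiate numerator and denominator separately.
  f(x) = 4·x + 1   ⇒   f'(x) = 4
  g(x) = x^2   ⇒   g'(x) = 2·x
  lim(x→∞) f'(x)/g'(x) = lim(x→∞) (4)/(2·x)
  = 0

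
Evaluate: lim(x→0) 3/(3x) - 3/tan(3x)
This is an ∞-∞ indeterminate form.

Combine fractions or rationalize to convert ∞-∞ to 0/0 form:
  lim(x→0) 3/(3x) - 3/tan(3x) = 0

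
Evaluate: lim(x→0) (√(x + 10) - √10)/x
This is a standard limit.

Factor or rationalize the expression:
  lim(x→0) (√(x + 10) - √10)/x = sqrt(10)/20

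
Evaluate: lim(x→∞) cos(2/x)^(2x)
This is an exponential indeterminate form.

For exponential indeterminate forms, take the natural log:
  Let L = lim(x→∞) cos(2/x)^(2x)
  Then ln(L) = lim(x→∞) [exponent × ln(base)]
  Evaluate using L'Hôpital or standard limits, then exponentiate.
  L = 1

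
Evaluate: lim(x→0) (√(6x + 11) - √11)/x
This is a standard limit.

Factor or rationalize the expression:
  lim(x→0) (√(6x + 11) - √11)/x = 3·sqrt(11)/11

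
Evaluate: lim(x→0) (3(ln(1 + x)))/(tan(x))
This is a 0/0 indeterminate form.

Apply L'Hôpital's rule: differentiate numerator and denominator separately.
  f(x) = 3·ln(x + 1)   ⇒   f'(x) = 3/(x + 1)
  g(x) = tan(x)   ⇒   g'(x) = tan(x)^2 + 1
  lim(x→0) f'(x)/g'(x) = lim(x→0) (3/(x + 1))/(tan(x)^2 + 1)
  = 3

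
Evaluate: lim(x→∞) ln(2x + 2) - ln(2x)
This is an ∞-∞ indeterminate form.

Combine fractions or rationalize to convert ∞-∞ to 0/0 form:
  lim(x→∞) ln(2x + 2) - ln(2x) = 0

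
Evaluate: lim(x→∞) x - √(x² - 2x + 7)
This is an ∞-∞ indeterminate form.

Combine fractions or rationalize to convert ∞-∞ to 0/0 form:
  lim(x→∞) x - √(x² - 2x + 7) = 1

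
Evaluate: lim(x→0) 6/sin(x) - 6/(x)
This is an ∞-∞ indeterminate form.

Combine fractions or rationalize to convert ∞-∞ to 0/0 form:
  lim(x→0) 6/sin(x) - 6/(x) = 0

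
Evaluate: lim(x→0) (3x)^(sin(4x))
This is an exponential indeterminate form.

For exponential indeterminate forms, take the natural log:
  Let L = lim(x→0) (3x)^(sin(4x))
  Then ln(L) = lim(x→0) [exponent × ln(base)]
  Evaluate using L'Hôpital or standard limits, then exponentiate.
  L = 1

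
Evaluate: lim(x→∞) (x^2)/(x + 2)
This is an ∞/∞ indeterminate form.

Apply L'Hôpital's rule: differentiate numerator and denominator separately.
  f(x) = x^2   ⇒   f'(x) = 2·x
  g(x) = x + 2   ⇒   g'(x) = 1
  lim(x→∞) f'(x)/g'(x) = lim(x→∞) (2·x)/(1)
  = ∞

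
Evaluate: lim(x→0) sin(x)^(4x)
This is an exponential indeterminate form.

For exponential indeterminate forms, take the natural log:
  Let L = lim(x→0) sin(x)^(4x)
  Then ln(L) = lim(x→0) [exponent × ln(base)]
  Evaluate using L'Hôpital or standard limits, then exponentiate.
  L = 1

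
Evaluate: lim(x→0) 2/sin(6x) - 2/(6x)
This is an ∞-∞ indeterminate form.

Combine fractions or rationalize to convert ∞-∞ to 0/0 form:
  lim(x→0) 2/sin(6x) - 2/(6x) = 0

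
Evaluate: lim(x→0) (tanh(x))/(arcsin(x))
This is a 0/0 indeterminate form.

Apply L'Hôpital's rule: differentiate numerator and denominator separately.
  f(x) = tanh(x)   ⇒   f'(x) = 1 - tanh(x)^2
  g(x) = asin(x)   ⇒   g'(x) = 1/sqrt(1 - x^2)
  lim(x→0) f'(x)/g'(x) = lim(x→0) (1 - tanh(x)^2)/(1/sqrt(1 - x^2))
  = 1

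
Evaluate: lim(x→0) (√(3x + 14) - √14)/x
This is a standard limit.

Factor or rationalize the expression:
  lim(x→0) (√(3x + 14) - √14)/x = 3·sqrt(14)/28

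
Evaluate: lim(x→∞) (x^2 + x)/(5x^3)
This is an ∞/∞ indeterminate form.

Apply L'Hôpital's rule: differentiate numerator and denominator separately.
  f(x) = x^2 + x   ⇒   f'(x) = 2·x + 1
  g(x) = 5·x^3   ⇒   g'(x) = 15·x^2
  lim(x→∞) f'(x)/g'(x) = lim(x→∞) (2·x + 1)/(15·x^2)
  = 0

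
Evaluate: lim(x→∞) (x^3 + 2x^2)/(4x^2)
This is an ∞/∞ indeterminate form.

Apply L'Hôpital's rule: differentiate numerator and denominator separately.
  f(x) = x^3 + 2·x^2   ⇒   f'(x) = 3·x^2 + 4·x
  g(x) = 4·x^2   ⇒   g'(x) = 8·x
  lim(x→∞) f'(x)/g'(x) = lim(x→∞) (3·x^2 + 4·x)/(8·x)
  = ∞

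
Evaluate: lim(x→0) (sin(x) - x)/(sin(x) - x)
This is a 0/0 indeterminate form.

Apply L'Hôpital's rule: differentiate numerator and denominator separately.
  f(x) = -x + sin(x)   ⇒   f'(x) = cos(x) - 1
  g(x) = -x + sin(x)   ⇒   g'(x) = cos(x) - 1
  lim(x→0) f'(x)/g'(x) = lim(x→0) (cos(x) - 1)/(cos(x) - 1)
  = 1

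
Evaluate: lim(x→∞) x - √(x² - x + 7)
This is an ∞-∞ indeterminate form.

Combine fractions or rationalize to convert ∞-∞ to 0/0 form:
  lim(x→∞) x - √(x² - x + 7) = 1/2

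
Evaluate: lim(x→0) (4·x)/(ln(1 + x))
This is a 0/0 indeterminate form.

Apply L'Hôpital's rule: differentiate numerator and denominator separately.
  f(x) = 4·x   ⇒   f'(x) = 4
  g(x) = ln(x + 1)   ⇒   g'(x) = 1/(x + 1)
  lim(x→0) f'(x)/g'(x) = lim(x→0) (4)/(1/(x + 1))
  = 4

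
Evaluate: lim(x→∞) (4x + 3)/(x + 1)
This is an ∞/∞ indeterminate form.

Apply L'Hôpital's rule: differentiate numerator and denominator separately.
  f(x) = 4·x + 3   ⇒   f'(x) = 4
  g(x) = x + 1   ⇒   g'(x) = 1
  lim(x→∞) f'(x)/g'(x) = lim(x→∞) (4)/(1)
  = 4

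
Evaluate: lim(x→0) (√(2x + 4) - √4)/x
This is a standard limit.

Factor or rationalize the expression:
  lim(x→0) (√(2x + 4) - √4)/x = 1/2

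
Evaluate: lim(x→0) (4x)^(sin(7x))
This is an exponential indeterminate form.

For exponential indeterminate forms, take the natural log:
  Let L = lim(x→0) (4x)^(sin(7x))
  Then ln(L) = lim(x→0) [exponent × ln(base)]
  Evaluate using L'Hôpital or standard limits, then exponentiate.
  L = 1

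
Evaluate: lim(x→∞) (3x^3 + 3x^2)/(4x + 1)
This is an ∞/∞ indeterminate form.

Apply L'Hôpital's rule: differentiate numerator and denominator separately.
  f(x) = 3·x^3 + 3·x^2   ⇒   f'(x) = 9·x^2 + 6·x
  g(x) = 4·x + 1   ⇒   g'(x) = 4
  lim(x→∞) f'(x)/g'(x) = lim(x→∞) (9·x^2 + 6·x)/(4)
  = ∞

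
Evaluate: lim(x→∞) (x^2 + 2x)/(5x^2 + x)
This is an ∞/∞ indeterminate form.

Apply L'Hôpital's rule: differentiate numerator and denominator separately.
  f(x) = x^2 + 2·x   ⇒   f'(x) = 2·x + 2
  g(x) = 5·x^2 + x   ⇒   g'(x) = 10·x + 1
  lim(x→∞) f'(x)/g'(x) = lim(x→∞) (2·x + 2)/(10·x + 1)
  = 1/5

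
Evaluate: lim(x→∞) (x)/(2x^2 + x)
This is an ∞/∞ indeterminate form.

Apply L'Hôpital's rule: differentiate numerator and denominator separately.
  f(x) = x   ⇒   f'(x) = 1
  g(x) = 2·x^2 + x   ⇒   g'(x) = 4·x + 1
  lim(x→∞) f'(x)/g'(x) = lim(x→∞) (1)/(4·x + 1)
  = 0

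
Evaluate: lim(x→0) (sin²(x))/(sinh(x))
This is a 0/0 indeterminate form.

Apply L'Hôpital's rule: differentiate numerator and denominator separately.
  f(x) = sin(x)^2   ⇒   f'(x) = 2·sin(x)·cos(x)
  g(x) = sinh(x)   ⇒   g'(x) = cosh(x)
  lim(x→0) f'(x)/g'(x) = lim(x→0) (2·sin(x)·cos(x))/(cosh(x))
  = 0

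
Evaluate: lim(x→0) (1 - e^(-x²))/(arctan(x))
This is a 0/0 indeterminate form.

Apply L'Hôpital's rule: differentiate numerator and denominator separately.
  f(x) = 1 - e^(-x^2)   ⇒   f'(x) = 2·x·e^(-x^2)
  g(x) = atan(x)   ⇒   g'(x) = 1/(x^2 + 1)
  lim(x→0) f'(x)/g'(x) = lim(x→0) (2·x·e^(-x^2))/(1/(x^2 + 1))
  = 0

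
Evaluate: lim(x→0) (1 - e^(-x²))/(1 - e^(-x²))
This is a 0/0 indeterminate form.

Apply L'Hôpital's rule: differentiate numerator and denominator separately.
  f(x) = 1 - e^(-x^2)   ⇒   f'(x) = 2·x·e^(-x^2)
  g(x) = 1 - e^(-x^2)   ⇒   g'(x) = 2·x·e^(-x^2)
  lim(x→0) f'(x)/g'(x) = lim(x→0) (2·x·e^(-x^2))/(2·x·e^(-x^2))
  = 1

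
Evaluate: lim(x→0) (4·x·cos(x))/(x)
This is a 0/0 indeterminate form.

Apply L'Hôpital's rule: differentiate numerator and denominator separately.
  f(x) = 4·x·cos(x)   ⇒   f'(x) = -4·x·sin(x) + 4·cos(x)
  g(x) = x   ⇒   g'(x) = 1
  lim(x→0) f'(x)/g'(x) = lim(x→0) (-4·x·sin(x) + 4·cos(x))/(1)
  = 4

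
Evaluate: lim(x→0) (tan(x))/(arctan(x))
This is a 0/0 indeterminate form.

Apply L'Hôpital's rule: differentiate numerator and denominator separately.
  f(x) = tan(x)   ⇒   f'(x) = tan(x)^2 + 1
  g(x) = atan(x)   ⇒   g'(x) = 1/(x^2 + 1)
  lim(x→0) f'(x)/g'(x) = lim(x→0) (tan(x)^2 + 1)/(1/(x^2 + 1))
  = 1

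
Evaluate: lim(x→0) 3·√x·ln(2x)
This is a 0·∞ indeterminate form.

Rewrite 0·∞ as a quotient (0/0 or ∞/∞ form), then apply L'Hôpital's rule:
  lim(x→0) 3·√x·ln(2x) = 0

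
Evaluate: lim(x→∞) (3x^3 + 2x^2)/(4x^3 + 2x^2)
This is an ∞/∞ indeterminate form.

Apply L'Hôpital's rule: differentiate numerator and denominator separately.
  f(x) = 3·x^3 + 2·x^2   ⇒   f'(x) = 9·x^2 + 4·x
  g(x) = 4·x^3 + 2·x^2   ⇒   g'(x) = 12·x^2 + 4·x
  lim(x→∞) f'(x)/g'(x) = lim(x→∞) (9·x^2 + 4·x)/(12·x^2 + 4·x)
  = 3/4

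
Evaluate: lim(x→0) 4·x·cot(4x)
This is a 0·∞ indeterminate form.

Rewrite 0·∞ as a quotient (0/0 or ∞/∞ form), then apply L'Hôpital's rule:
  lim(x→0) 4·x·cot(4x) = 1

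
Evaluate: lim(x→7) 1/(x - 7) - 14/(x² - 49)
This is an ∞-∞ indeterminate form.

Combine fractions or rationalize to convert ∞-∞ to 0/0 form:
  lim(x→7) 1/(x - 7) - 14/(x² - 49) = 1/14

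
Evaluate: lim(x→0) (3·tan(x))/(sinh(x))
This is a 0/0 indeterminate form.

Apply L'Hôpital's rule: differentiate numerator and denominator separately.
  f(x) = 3·tan(x)   ⇒   f'(x) = 3·tan(x)^2 + 3
  g(x) = sinh(x)   ⇒   g'(x) = cosh(x)
  lim(x→0) f'(x)/g'(x) = lim(x→0) (3·tan(x)^2 + 3)/(cosh(x))
  = 3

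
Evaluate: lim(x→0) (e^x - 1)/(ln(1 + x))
This is a 0/0 indeterminate form.

Apply L'Hôpital's rule: differentiate numerator and denominator separately.
  f(x) = e^(x) - 1   ⇒   f'(x) = e^(x)
  g(x) = ln(x + 1)   ⇒   g'(x) = 1/(x + 1)
  lim(x→0) f'(x)/g'(x) = lim(x→0) (e^(x))/(1/(x + 1))
  = 1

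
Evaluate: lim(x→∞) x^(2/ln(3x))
This is an exponential indeterminate form.

For exponential indeterminate forms, take the natural log:
  Let L = lim(x→∞) x^(2/ln(3x))
  Then ln(L) = lim(x→∞) [exponent × ln(base)]
  Evaluate using L'Hôpital or standard limits, then exponentiate.
  L = e²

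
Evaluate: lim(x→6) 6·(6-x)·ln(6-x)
This is a 0·∞ indeterminate form.

Rewrite 0·∞ as a quotient (0/0 or ∞/∞ form), then apply L'Hôpital's rule:
  lim(x→6) 6·(6-x)·ln(6-x) = 0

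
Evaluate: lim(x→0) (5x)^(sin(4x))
This is an exponential indeterminate form.

For exponential indeterminate forms, take the natural log:
  Let L = lim(x→0) (5x)^(sin(4x))
  Then ln(L) = lim(x→0) [exponent × ln(base)]
  Evaluate using L'Hôpital or standard limits, then exponentiate.
  L = 1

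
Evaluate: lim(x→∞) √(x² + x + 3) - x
This is an ∞-∞ indeterminate form.

Combine fractions or rationalize to convert ∞-∞ to 0/0 form:
  lim(x→∞) √(x² + x + 3) - x = 1/2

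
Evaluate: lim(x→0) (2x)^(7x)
This is an exponential indeterminate form.

For exponential indeterminate forms, take the natural log:
  Let L = lim(x→0) (2x)^(7x)
  Then ln(L) = lim(x→0) [exponent × ln(base)]
  Evaluate using L'Hôpital or standard limits, then exponentiate.
  L = 1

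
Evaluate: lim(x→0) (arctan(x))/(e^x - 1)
This is a 0/0 indeterminate form.

Apply L'Hôpital's rule: differentiate numerator and denominator separately.
  f(x) = atan(x)   ⇒   f'(x) = 1/(x^2 + 1)
  g(x) = e^(x) - 1   ⇒   g'(x) = e^(x)
  lim(x→0) f'(x)/g'(x) = lim(x→0) (1/(x^2 + 1))/(e^(x))
  = 1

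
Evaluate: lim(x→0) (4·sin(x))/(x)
This is a 0/0 indeterminate form.

Apply L'Hôpital's rule: differentiate numerator and denominator separately.
  f(x) = 4·sin(x)   ⇒   f'(x) = 4·cos(x)
  g(x) = x   ⇒   g'(x) = 1
  lim(x→0) f'(x)/g'(x) = lim(x→0) (4·cos(x))/(1)
  = 4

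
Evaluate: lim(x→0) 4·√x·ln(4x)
This is a 0·∞ indeterminate form.

Rewrite 0·∞ as a quotient (0/0 or ∞/∞ form), then apply L'Hôpital's rule:
  lim(x→0) 4·√x·ln(4x) = 0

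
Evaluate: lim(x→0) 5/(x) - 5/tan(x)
This is an ∞-∞ indeterminate form.

Combine fractions or rationalize to convert ∞-∞ to 0/0 form:
  lim(x→0) 5/(x) - 5/tan(x) = 0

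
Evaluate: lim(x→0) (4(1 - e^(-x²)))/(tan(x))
This is a 0/0 indeterminate form.

Apply L'Hôpital's rule: differentiate numerator and denominator separately.
  f(x) = 4 - 4·e^(-x^2)   ⇒   f'(x) = 8·x·e^(-x^2)
  g(x) = tan(x)   ⇒   g'(x) = tan(x)^2 + 1
  lim(x→0) f'(x)/g'(x) = lim(x→0) (8·x·e^(-x^2))/(tan(x)^2 + 1)
  = 0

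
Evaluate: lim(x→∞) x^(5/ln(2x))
This is an exponential indeterminate form.

For exponential indeterminate forms, take the natural log:
  Let L = lim(x→∞) x^(5/ln(2x))
  Then ln(L) = lim(x→∞) [exponent × ln(base)]
  Evaluate using L'Hôpital or standard limits, then exponentiate.
  L = e^(5)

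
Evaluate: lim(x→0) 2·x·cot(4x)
This is a 0·∞ indeterminate form.

Rewrite 0·∞ as a quotient (0/0 or ∞/∞ form), then apply L'Hôpital's rule:
  lim(x→0) 2·x·cot(4x) = 1/2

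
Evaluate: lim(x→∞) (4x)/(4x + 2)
This is an ∞/∞ indeterminate form.

Apply L'Hôpital's rule: differentiate numerator and denominator separately.
  f(x) = 4·x   ⇒   f'(x) = 4
  g(x) = 4·x + 2   ⇒   g'(x) = 4
  lim(x→∞) f'(x)/g'(x) = lim(x→∞) (4)/(4)
  = 1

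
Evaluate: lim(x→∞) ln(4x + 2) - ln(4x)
This is an ∞-∞ indeterminate form.

Combine fractions or rationalize to convert ∞-∞ to 0/0 form:
  lim(x→∞) ln(4x + 2) - ln(4x) = 0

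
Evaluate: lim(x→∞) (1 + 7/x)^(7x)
This is an exponential indeterminate form.

For exponential indeterminate forms, take the natural log:
  Let L = lim(x→∞) (1 + 7/x)^(7x)
  Then ln(L) = lim(x→∞) [exponent × ln(base)]
  Evaluate using L'Hôpital or standard limits, then exponentiate.
  L = e^(49)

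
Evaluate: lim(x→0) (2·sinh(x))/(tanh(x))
This is a 0/0 indeterminate form.

Apply L'Hôpital's rule: differentiate numerator and denominator separately.
  f(x) = 2·sinh(x)   ⇒   f'(x) = 2·cosh(x)
  g(x) = tanh(x)   ⇒   g'(x) = 1 - tanh(x)^2
  lim(x→0) f'(x)/g'(x) = lim(x→0) (2·cosh(x))/(1 - tanh(x)^2)
  = 2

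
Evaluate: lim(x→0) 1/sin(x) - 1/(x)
This is an ∞-∞ indeterminate form.

Combine fractions or rationalize to convert ∞-∞ to 0/0 form:
  lim(x→0) 1/sin(x) - 1/(x) = 0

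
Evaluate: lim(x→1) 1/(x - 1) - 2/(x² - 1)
This is an ∞-∞ indeterminate form.

Combine fractions or rationalize to convert ∞-∞ to 0/0 form:
  lim(x→1) 1/(x - 1) - 2/(x² - 1) = 1/2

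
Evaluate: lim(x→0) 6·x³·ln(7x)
This is a 0·∞ indeterminate form.

Rewrite 0·∞ as a quotient (0/0 or ∞/∞ form), then apply L'Hôpital's rule:
  lim(x→0) 6·x³·ln(7x) = 0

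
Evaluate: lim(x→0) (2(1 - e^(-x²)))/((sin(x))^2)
This is a 0/0 indeterminate form.

Apply L'Hôpital's rule: differentiate numerator and denominator separately.
  f(x) = 2 - 2·e^(-x^2)   ⇒   f'(x) = 4·x·e^(-x^2)
  g(x) = sin(x)^2   ⇒   g'(x) = 2·sin(x)·cos(x)
  lim(x→0) f'(x)/g'(x) = lim(x→0) (4·x·e^(-x^2))/(2·sin(x)·cos(x))
  = 2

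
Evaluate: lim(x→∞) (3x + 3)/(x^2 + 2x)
This is an ∞/∞ indeterminate form.

Apply L'Hôpital's rule: differentiate numerator and denominator separately.
  f(x) = 3·x + 3   ⇒   f'(x) = 3
  g(x) = x^2 + 2·x   ⇒   g'(x) = 2·x + 2
  lim(x→∞) f'(x)/g'(x) = lim(x→∞) (3)/(2·x + 2)
  = 0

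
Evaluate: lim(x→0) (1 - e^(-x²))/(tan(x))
This is a 0/0 indeterminate form.

Apply L'Hôpital's rule: differentiate numerator and denominator separately.
  f(x) = 1 - e^(-x^2)   ⇒   f'(x) = 2·x·e^(-x^2)
  g(x) = tan(x)   ⇒   g'(x) = tan(x)^2 + 1
  lim(x→0) f'(x)/g'(x) = lim(x→0) (2·x·e^(-x^2))/(tan(x)^2 + 1)
  = 0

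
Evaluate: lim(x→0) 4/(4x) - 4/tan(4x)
This is an ∞-∞ indeterminate form.

Combine fractions or rationalize to convert ∞-∞ to 0/0 form:
  lim(x→0) 4/(4x) - 4/tan(4x) = 0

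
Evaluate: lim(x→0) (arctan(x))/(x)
This is a 0/0 indeterminate form.

Apply L'Hôpital's rule: differentiate numerator and denominator separately.
  f(x) = atan(x)   ⇒   f'(x) = 1/(x^2 + 1)
  g(x) = x   ⇒   g'(x) = 1
  lim(x→0) f'(x)/g'(x) = lim(x→0) (1/(x^2 + 1))/(1)
  = 1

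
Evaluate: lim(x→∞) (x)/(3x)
This is an ∞/∞ indeterminate form.

Apply L'Hôpital's rule: differentiate numerator and denominator separately.
  f(x) = x   ⇒   f'(x) = 1
  g(x) = 3·x   ⇒   g'(x) = 3
  lim(x→∞) f'(x)/g'(x) = lim(x→∞) (1)/(3)
  = 1/3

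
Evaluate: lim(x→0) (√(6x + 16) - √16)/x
This is a standard limit.

Factor or rationalize the expression:
  lim(x→0) (√(6x + 16) - √16)/x = 3/4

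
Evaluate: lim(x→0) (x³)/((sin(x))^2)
This is a 0/0 indeterminate form.

Apply L'Hôpital's rule: differentiate numerator and denominator separately.
  f(x) = x^3   ⇒   f'(x) = 3·x^2
  g(x) = sin(x)^2   ⇒   g'(x) = 2·sin(x)·cos(x)
  lim(x→0) f'(x)/g'(x) = lim(x→0) (3·x^2)/(2·sin(x)·cos(x))
  = 0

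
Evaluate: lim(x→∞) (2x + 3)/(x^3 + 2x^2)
This is an ∞/∞ indeterminate form.

Apply L'Hôpital's rule: differentiate numerator and denominator separately.
  f(x) = 2·x + 3   ⇒   f'(x) = 2
  g(x) = x^3 + 2·x^2   ⇒   g'(x) = 3·x^2 + 4·x
  lim(x→∞) f'(x)/g'(x) = lim(x→∞) (2)/(3·x^2 + 4·x)
  = 0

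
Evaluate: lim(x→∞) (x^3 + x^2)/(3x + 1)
This is an ∞/∞ indeterminate form.

Apply L'Hôpital's rule: differentiate numerator and denominator separately.
  f(x) = x^3 + x^2   ⇒   f'(x) = 3·x^2 + 2·x
  g(x) = 3·x + 1   ⇒   g'(x) = 3
  lim(x→∞) f'(x)/g'(x) = lim(x→∞) (3·x^2 + 2·x)/(3)
  = ∞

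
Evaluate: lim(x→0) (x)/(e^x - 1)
This is a 0/0 indeterminate form.

Apply L'Hôpital's rule: differentiate numerator and denominator separately.
  f(x) = x   ⇒   f'(x) = 1
  g(x) = e^(x) - 1   ⇒   g'(x) = e^(x)
  lim(x→0) f'(x)/g'(x) = lim(x→0) (1)/(e^(x))
  = 1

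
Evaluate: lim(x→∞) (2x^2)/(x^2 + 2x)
This is an ∞/∞ indeterminate form.

Apply L'Hôpital's rule: differentiate numerator and denominator separately.
  f(x) = 2·x^2   ⇒   f'(x) = 4·x
  g(x) = x^2 + 2·x   ⇒   g'(x) = 2·x + 2
  lim(x→∞) f'(x)/g'(x) = lim(x→∞) (4·x)/(2·x + 2)
  = 2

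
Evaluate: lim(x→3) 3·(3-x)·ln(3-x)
This is a 0·∞ indeterminate form.

Rewrite 0·∞ as a quotient (0/0 or ∞/∞ form), then apply L'Hôpital's rule:
  lim(x→3) 3·(3-x)·ln(3-x) = 0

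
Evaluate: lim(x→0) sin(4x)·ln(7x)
This is a 0·∞ indeterminate form.

Rewrite 0·∞ as a quotient (0/0 or ∞/∞ form), then apply L'Hôpital's rule:
  lim(x→0) sin(4x)·ln(7x) = 0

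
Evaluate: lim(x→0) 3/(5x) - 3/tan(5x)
This is an ∞-∞ indeterminate form.

Combine fractions or rationalize to convert ∞-∞ to 0/0 form:
  lim(x→0) 3/(5x) - 3/tan(5x) = 0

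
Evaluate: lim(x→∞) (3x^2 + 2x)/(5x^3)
This is an ∞/∞ indeterminate form.

Apply L'Hôpital's rule: differentiate numerator and denominator separately.
  f(x) = 3·x^2 + 2·x   ⇒   f'(x) = 6·x + 2
  g(x) = 5·x^3   ⇒   g'(x) = 15·x^2
  lim(x→∞) f'(x)/g'(x) = lim(x→∞) (6·x + 2)/(15·x^2)
  = 0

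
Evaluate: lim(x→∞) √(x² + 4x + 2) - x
This is an ∞-∞ indeterminate form.

Combine fractions or rationalize to convert ∞-∞ to 0/0 form:
  lim(x→∞) √(x² + 4x + 2) - x = 2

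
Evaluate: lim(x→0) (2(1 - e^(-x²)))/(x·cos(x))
This is a 0/0 indeterminate form.

Apply L'Hôpital's rule: differentiate numerator and denominator separately.
  f(x) = 2 - 2·e^(-x^2)   ⇒   f'(x) = 4·x·e^(-x^2)
  g(x) = x·cos(x)   ⇒   g'(x) = -x·sin(x) + cos(x)
  lim(x→0) f'(x)/g'(x) = lim(x→0) (4·x·e^(-x^2))/(-x·sin(x) + cos(x))
  = 0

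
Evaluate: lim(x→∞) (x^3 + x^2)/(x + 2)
This is an ∞/∞ indeterminate form.

Apply L'Hôpital's rule: differentiate numerator and denominator separately.
  f(x) = x^3 + x^2   ⇒   f'(x) = 3·x^2 + 2·x
  g(x) = x + 2   ⇒   g'(x) = 1
  lim(x→∞) f'(x)/g'(x) = lim(x→∞) (3·x^2 + 2·x)/(1)
  = ∞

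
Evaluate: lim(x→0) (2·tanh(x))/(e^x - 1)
This is a 0/0 indeterminate form.

Apply L'Hôpital's rule: differentiate numerator and denominator separately.
  f(x) = 2·tanh(x)   ⇒   f'(x) = 2 - 2·tanh(x)^2
  g(x) = e^(x) - 1   ⇒   g'(x) = e^(x)
  lim(x→0) f'(x)/g'(x) = lim(x→0) (2 - 2·tanh(x)^2)/(e^(x))
  = 2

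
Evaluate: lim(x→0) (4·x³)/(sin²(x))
This is a 0/0 indeterminate form.

Apply L'Hôpital's rule: differentiate numerator and denominator separately.
  f(x) = 4·x^3   ⇒   f'(x) = 12·x^2
  g(x) = sin(x)^2   ⇒   g'(x) = 2·sin(x)·cos(x)
  lim(x→0) f'(x)/g'(x) = lim(x→0) (12·x^2)/(2·sin(x)·cos(x))
  = 0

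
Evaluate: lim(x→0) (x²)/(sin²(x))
This is a 0/0 indeterminate form.

Apply L'Hôpital's rule: differentiate numerator and denominator separately.
  f(x) = x^2   ⇒   f'(x) = 2·x
  g(x) = sin(x)^2   ⇒   g'(x) = 2·sin(x)·cos(x)
  lim(x→0) f'(x)/g'(x) = lim(x→0) (2·x)/(2·sin(x)·cos(x))
  = 1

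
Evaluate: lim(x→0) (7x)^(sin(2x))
This is an exponential indeterminate form.

For exponential indeterminate forms, take the natural log:
  Let L = lim(x→0) (7x)^(sin(2x))
  Then ln(L) = lim(x→0) [exponent × ln(base)]
  Evaluate using L'Hôpital or standard limits, then exponentiate.
  L = 1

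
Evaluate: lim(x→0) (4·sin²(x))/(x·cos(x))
This is a 0/0 indeterminate form.

Apply L'Hôpital's rule: differentiate numerator and denominator separately.
  f(x) = 4·sin(x)^2   ⇒   f'(x) = 8·sin(x)·cos(x)
  g(x) = x·cos(x)   ⇒   g'(x) = -x·sin(x) + cos(x)
  lim(x→0) f'(x)/g'(x) = lim(x→0) (8·sin(x)·cos(x))/(-x·sin(x) + cos(x))
  = 0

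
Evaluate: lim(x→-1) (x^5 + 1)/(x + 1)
This is a standard limit.

Factor or rationalize the expression:
  lim(x→-1) (x^5 + 1)/(x + 1) = 5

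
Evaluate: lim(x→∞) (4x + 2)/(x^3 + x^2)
This is an ∞/∞ indeterminate form.

Apply L'Hôpital's rule: differentiate numerator and denominator separately.
  f(x) = 4·x + 2   ⇒   f'(x) = 4
  g(x) = x^3 + x^2   ⇒   g'(x) = 3·x^2 + 2·x
  lim(x→∞) f'(x)/g'(x) = lim(x→∞) (4)/(3·x^2 + 2·x)
  = 0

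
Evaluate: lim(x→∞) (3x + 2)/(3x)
This is an ∞/∞ indeterminate form.

Apply L'Hôpital's rule: differentiate numerator and denominator separately.
  f(x) = 3·x + 2   ⇒   f'(x) = 3
  g(x) = 3·x   ⇒   g'(x) = 3
  lim(x→∞) f'(x)/g'(x) = lim(x→∞) (3)/(3)
  = 1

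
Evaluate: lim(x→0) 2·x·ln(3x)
This is a 0·∞ indeterminate form.

Rewrite 0·∞ as a quotient (0/0 or ∞/∞ form), then apply L'Hôpital's rule:
  lim(x→0) 2·x·ln(3x) = 0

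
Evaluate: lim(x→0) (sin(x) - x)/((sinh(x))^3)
This is a 0/0 indeterminate form.

Apply L'Hôpital's rule: differentiate numerator and denominator separately.
  f(x) = -x + sin(x)   ⇒   f'(x) = cos(x) - 1
  g(x) = sinh(x)^3   ⇒   g'(x) = 3·sinh(x)^2·cosh(x)
  lim(x→0) f'(x)/g'(x) = lim(x→0) (cos(x) - 1)/(3·sinh(x)^2·cosh(x))
  = -1/6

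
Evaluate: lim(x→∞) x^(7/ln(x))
This is an exponential indeterminate form.

For exponential indeterminate forms, take the natural log:
  Let L = lim(x→∞) x^(7/ln(x))
  Then ln(L) = lim(x→∞) [exponent × ln(base)]
  Evaluate using L'Hôpital or standard limits, then exponentiate.
  L = e^(7)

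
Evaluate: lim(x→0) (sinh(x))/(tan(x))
This is a 0/0 indeterminate form.

Apply L'Hôpital's rule: differentiate numerator and denominator separately.
  f(x) = sinh(x)   ⇒   f'(x) = cosh(x)
  g(x) = tan(x)   ⇒   g'(x) = tan(x)^2 + 1
  lim(x→0) f'(x)/g'(x) = lim(x→0) (cosh(x))/(tan(x)^2 + 1)
  = 1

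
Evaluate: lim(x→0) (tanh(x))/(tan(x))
This is a 0/0 indeterminate form.

Apply L'Hôpital's rule: differentiate numerator and denominator separately.
  f(x) = tanh(x)   ⇒   f'(x) = 1 - tanh(x)^2
  g(x) = tan(x)   ⇒   g'(x) = tan(x)^2 + 1
  lim(x→0) f'(x)/g'(x) = lim(x→0) (1 - tanh(x)^2)/(tan(x)^2 + 1)
  = 1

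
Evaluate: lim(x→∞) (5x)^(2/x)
This is an exponential indeterminate form.

For exponential indeterminate forms, take the natural log:
  Let L = lim(x→∞) (5x)^(2/x)
  Then ln(L) = lim(x→∞) [exponent × ln(base)]
  Evaluate using L'Hôpital or standard limits, then exponentiate.
  L = 1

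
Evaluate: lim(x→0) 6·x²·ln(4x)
This is a 0·∞ indeterminate form.

Rewrite 0·∞ as a quotient (0/0 or ∞/∞ form), then apply L'Hôpital's rule:
  lim(x→0) 6·x²·ln(4x) = 0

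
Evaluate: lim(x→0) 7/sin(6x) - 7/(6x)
This is an ∞-∞ indeterminate form.

Combine fractions or rationalize to convert ∞-∞ to 0/0 form:
  lim(x→0) 7/sin(6x) - 7/(6x) = 0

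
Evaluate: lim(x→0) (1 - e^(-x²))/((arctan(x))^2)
This is a 0/0 indeterminate form.

Apply L'Hôpital's rule: differentiate numerator and denominator separately.
  f(x) = 1 - e^(-x^2)   ⇒   f'(x) = 2·x·e^(-x^2)
  g(x) = atan(x)^2   ⇒   g'(x) = 2·atan(x)/(x^2 + 1)
  lim(x→0) f'(x)/g'(x) = lim(x→0) (2·x·e^(-x^2))/(2·atan(x)/(x^2 + 1))
  = 1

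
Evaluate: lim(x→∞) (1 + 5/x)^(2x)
This is an exponential indeterminate form.

For exponential indeterminate forms, take the natural log:
  Let L = lim(x→∞) (1 + 5/x)^(2x)
  Then ln(L) = lim(x→∞) [exponent × ln(base)]
  Evaluate using L'Hôpital or standard limits, then exponentiate.
  L = e^(10)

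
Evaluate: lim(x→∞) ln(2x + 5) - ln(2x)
This is an ∞-∞ indeterminate form.

Combine fractions or rationalize to convert ∞-∞ to 0/0 form:
  lim(x→∞) ln(2x + 5) - ln(2x) = 0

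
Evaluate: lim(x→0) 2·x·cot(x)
This is a 0·∞ indeterminate form.

Rewrite 0·∞ as a quotient (0/0 or ∞/∞ form), then apply L'Hôpital's rule:
  lim(x→0) 2·x·cot(x) = 2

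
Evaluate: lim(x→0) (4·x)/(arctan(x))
This is a 0/0 indeterminate form.

Apply L'Hôpital's rule: differentiate numerator and denominator separately.
  f(x) = 4·x   ⇒   f'(x) = 4
  g(x) = atan(x)   ⇒   g'(x) = 1/(x^2 + 1)
  lim(x→0) f'(x)/g'(x) = lim(x→0) (4)/(1/(x^2 + 1))
  = 4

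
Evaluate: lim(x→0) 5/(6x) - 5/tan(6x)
This is an ∞-∞ indeterminate form.

Combine fractions or rationalize to convert ∞-∞ to 0/0 form:
  lim(x→0) 5/(6x) - 5/tan(6x) = 0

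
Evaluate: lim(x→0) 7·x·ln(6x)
This is a 0·∞ indeterminate form.

Rewrite 0·∞ as a quotient (0/0 or ∞/∞ form), then apply L'Hôpital's rule:
  lim(x→0) 7·x·ln(6x) = 0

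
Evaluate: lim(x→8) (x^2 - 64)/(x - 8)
This is a standard limit.

Factor or rationalize the expression:
  lim(x→8) (x^2 - 64)/(x - 8) = 16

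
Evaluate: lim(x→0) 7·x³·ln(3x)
This is a 0·∞ indeterminate form.

Rewrite 0·∞ as a quotient (0/0 or ∞/∞ form), then apply L'Hôpital's rule:
  lim(x→0) 7·x³·ln(3x) = 0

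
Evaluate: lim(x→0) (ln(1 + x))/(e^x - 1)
This is a 0/0 indeterminate form.

Apply L'Hôpital's rule: differentiate numerator and denominator separately.
  f(x) = ln(x + 1)   ⇒   f'(x) = 1/(x + 1)
  g(x) = e^(x) - 1   ⇒   g'(x) = e^(x)
  lim(x→0) f'(x)/g'(x) = lim(x→0) (1/(x + 1))/(e^(x))
  = 1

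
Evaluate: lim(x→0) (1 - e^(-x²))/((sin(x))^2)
This is a 0/0 indeterminate form.

Apply L'Hôpital's rule: differentiate numerator and denominator separately.
  f(x) = 1 - e^(-x^2)   ⇒   f'(x) = 2·x·e^(-x^2)
  g(x) = sin(x)^2   ⇒   g'(x) = 2·sin(x)·cos(x)
  lim(x→0) f'(x)/g'(x) = lim(x→0) (2·x·e^(-x^2))/(2·sin(x)·cos(x))
  = 1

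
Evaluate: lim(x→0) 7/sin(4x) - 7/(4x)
This is an ∞-∞ indeterminate form.

Combine fractions or rationalize to convert ∞-∞ to 0/0 form:
  lim(x→0) 7/sin(4x) - 7/(4x) = 0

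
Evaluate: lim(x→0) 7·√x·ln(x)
This is a 0·∞ indeterminate form.

Rewrite 0·∞ as a quotient (0/0 or ∞/∞ form), then apply L'Hôpital's rule:
  lim(x→0) 7·√x·ln(x) = 0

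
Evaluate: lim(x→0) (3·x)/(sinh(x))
This is a 0/0 indeterminate form.

Apply L'Hôpital's rule: differentiate numerator and denominator separately.
  f(x) = 3·x   ⇒   f'(x) = 3
  g(x) = sinh(x)   ⇒   g'(x) = cosh(x)
  lim(x→0) f'(x)/g'(x) = lim(x→0) (3)/(cosh(x))
  = 3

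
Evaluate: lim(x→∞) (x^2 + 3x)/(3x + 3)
This is an ∞/∞ indeterminate form.

Apply L'Hôpital's rule: differentiate numerator and denominator separately.
  f(x) = x^2 + 3·x   ⇒   f'(x) = 2·x + 3
  g(x) = 3·x + 3   ⇒   g'(x) = 3
  lim(x→∞) f'(x)/g'(x) = lim(x→∞) (2·x + 3)/(3)
  = ∞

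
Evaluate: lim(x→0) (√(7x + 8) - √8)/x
This is a standard limit.

Factor or rationalize the expression:
  lim(x→0) (√(7x + 8) - √8)/x = 7·sqrt(2)/8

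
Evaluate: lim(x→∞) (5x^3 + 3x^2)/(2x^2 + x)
This is an ∞/∞ indeterminate form.

Apply L'Hôpital's rule: differentiate numerator and denominator separately.
  f(x) = 5·x^3 + 3·x^2   ⇒   f'(x) = 15·x^2 + 6·x
  g(x) = 2·x^2 + x   ⇒   g'(x) = 4·x + 1
  lim(x→∞) f'(x)/g'(x) = lim(x→∞) (15·x^2 + 6·x)/(4·x + 1)
  = ∞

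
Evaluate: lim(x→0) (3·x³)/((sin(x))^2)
This is a 0/0 indeterminate form.

Apply L'Hôpital's rule: differentiate numerator and denominator separately.
  f(x) = 3·x^3   ⇒   f'(x) = 9·x^2
  g(x) = sin(x)^2   ⇒   g'(x) = 2·sin(x)·cos(x)
  lim(x→0) f'(x)/g'(x) = lim(x→0) (9·x^2)/(2·sin(x)·cos(x))
  = 0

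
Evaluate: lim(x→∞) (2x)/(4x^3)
This is an ∞/∞ indeterminate form.

Apply L'Hôpital's rule: differentiate numerator and denominator separately.
  f(x) = 2·x   ⇒   f'(x) = 2
  g(x) = 4·x^3   ⇒   g'(x) = 12·x^2
  lim(x→∞) f'(x)/g'(x) = lim(x→∞) (2)/(12·x^2)
  = 0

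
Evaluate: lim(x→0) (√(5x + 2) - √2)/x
This is a standard limit.

Factor or rationalize the expression:
  lim(x→0) (√(5x + 2) - √2)/x = 5·sqrt(2)/4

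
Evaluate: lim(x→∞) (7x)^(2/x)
This is an exponential indeterminate form.

For exponential indeterminate forms, take the natural log:
  Let L = lim(x→∞) (7x)^(2/x)
  Then ln(L) = lim(x→∞) [exponent × ln(base)]
  Evaluate using L'Hôpital or standard limits, then exponentiate.
  L = 1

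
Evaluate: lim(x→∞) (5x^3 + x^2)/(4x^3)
This is an ∞/∞ indeterminate form.

Apply L'Hôpital's rule: differentiate numerator and denominator separately.
  f(x) = 5·x^3 + x^2   ⇒   f'(x) = 15·x^2 + 2·x
  g(x) = 4·x^3   ⇒   g'(x) = 12·x^2
  lim(x→∞) f'(x)/g'(x) = lim(x→∞) (15·x^2 + 2·x)/(12·x^2)
  = 5/4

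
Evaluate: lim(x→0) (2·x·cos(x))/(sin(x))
This is a 0/0 indeterminate form.

Apply L'Hôpital's rule: differentiate numerator and denominator separately.
  f(x) = 2·x·cos(x)   ⇒   f'(x) = -2·x·sin(x) + 2·cos(x)
  g(x) = sin(x)   ⇒   g'(x) = cos(x)
  lim(x→0) f'(x)/g'(x) = lim(x→0) (-2·x·sin(x) + 2·cos(x))/(cos(x))
  = 2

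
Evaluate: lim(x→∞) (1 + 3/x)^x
This is an exponential indeterminate form.

For exponential indeterminate forms, take the natural log:
  Let L = lim(x→∞) (1 + 3/x)^x
  Then ln(L) = lim(x→∞) [exponent × ln(base)]
  Evaluate using L'Hôpital or standard limits, then exponentiate.
  L = e^(3)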